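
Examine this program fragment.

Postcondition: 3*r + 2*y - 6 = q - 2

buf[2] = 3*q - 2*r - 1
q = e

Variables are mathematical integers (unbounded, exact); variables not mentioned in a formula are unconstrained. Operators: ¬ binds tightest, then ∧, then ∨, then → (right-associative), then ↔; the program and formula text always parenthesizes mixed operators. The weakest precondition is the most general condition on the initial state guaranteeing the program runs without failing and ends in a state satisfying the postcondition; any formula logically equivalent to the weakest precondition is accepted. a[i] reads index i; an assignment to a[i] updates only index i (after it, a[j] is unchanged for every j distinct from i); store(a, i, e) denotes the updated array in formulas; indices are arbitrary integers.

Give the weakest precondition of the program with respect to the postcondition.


Working backward. After the program, the postcondition 3*r + 2*y - 6 = q - 2 must hold; in canonical form it is 3*r + 2*y = q + 4.
Before q := e: 3*r + 2*y = e + 4
Before buf[2] := 3*q - 2*r - 1: 3*r + 2*y = e + 4
Answer: WP = 3*r + 2*y = e + 4


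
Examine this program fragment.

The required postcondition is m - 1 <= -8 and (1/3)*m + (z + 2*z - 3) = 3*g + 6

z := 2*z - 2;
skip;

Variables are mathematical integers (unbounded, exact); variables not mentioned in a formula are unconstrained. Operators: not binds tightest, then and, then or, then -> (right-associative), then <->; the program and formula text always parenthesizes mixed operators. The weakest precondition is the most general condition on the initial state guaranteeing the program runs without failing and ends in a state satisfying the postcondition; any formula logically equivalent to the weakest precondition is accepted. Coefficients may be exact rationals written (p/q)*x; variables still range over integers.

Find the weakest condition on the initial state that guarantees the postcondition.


Working backward. After the program, the postcondition m - 1 <= -8 and (1/3)*m + (z + 2*z - 3) = 3*g + 6 must hold; in canonical form it is m <= -7 and (1/3)*m + 3*z = 3*g + 9.
Before skip: m <= -7 and (1/3)*m + 3*z = 3*g + 9
Before z := 2*z - 2: m <= -7 and (1/3)*m + 6*z = 3*g + 15
Answer: WP = m <= -7 and (1/3)*m + 6*z = 3*g + 15


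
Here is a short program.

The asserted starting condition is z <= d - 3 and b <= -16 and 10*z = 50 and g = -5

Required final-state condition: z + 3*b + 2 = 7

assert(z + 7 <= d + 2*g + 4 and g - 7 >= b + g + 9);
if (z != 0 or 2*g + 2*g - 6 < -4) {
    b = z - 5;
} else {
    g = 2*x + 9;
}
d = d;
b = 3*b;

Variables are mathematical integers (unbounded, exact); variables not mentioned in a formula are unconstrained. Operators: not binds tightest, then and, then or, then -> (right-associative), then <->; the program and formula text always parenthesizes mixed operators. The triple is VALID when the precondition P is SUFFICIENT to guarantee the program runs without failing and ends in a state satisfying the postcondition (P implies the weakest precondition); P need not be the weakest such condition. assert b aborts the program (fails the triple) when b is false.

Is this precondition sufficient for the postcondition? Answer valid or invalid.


Working backward. After the program, the postcondition z + 3*b + 2 = 7 must hold; in canonical form it is 3*b + z = 5.
Before b := 3*b: 9*b + z = 5
Before d := d: 9*b + z = 5
Then branch requires 10*z = 50; else branch requires 9*b + z = 5.
Before the if: ((z != 0 or 4*g < 2) -> 10*z = 50) and ((not (z != 0 or 4*g < 2)) -> 9*b + z = 5)
Before assert z + 7 <= d + 2*g + 4 and g - 7 >= b + g + 9: z <= d + 2*g - 3 and b <= -16 and ((z != 0 or 4*g < 2) -> 10*z = 50) and ((not (z != 0 or 4*g < 2)) -> 9*b + z = 5)
The weakest precondition is z <= d + 2*g - 3 and b <= -16 and ((z != 0 or 4*g < 2) -> 10*z = 50) and ((not (z != 0 or 4*g < 2)) -> 9*b + z = 5).
Check whether z <= d - 3 and b <= -16 and 10*z = 50 and g = -5 implies it.
Countermodel: at the initial state b = -16, d = 8, g = -5, z = 5, the precondition holds but the weakest precondition fails.
Answer: invalid


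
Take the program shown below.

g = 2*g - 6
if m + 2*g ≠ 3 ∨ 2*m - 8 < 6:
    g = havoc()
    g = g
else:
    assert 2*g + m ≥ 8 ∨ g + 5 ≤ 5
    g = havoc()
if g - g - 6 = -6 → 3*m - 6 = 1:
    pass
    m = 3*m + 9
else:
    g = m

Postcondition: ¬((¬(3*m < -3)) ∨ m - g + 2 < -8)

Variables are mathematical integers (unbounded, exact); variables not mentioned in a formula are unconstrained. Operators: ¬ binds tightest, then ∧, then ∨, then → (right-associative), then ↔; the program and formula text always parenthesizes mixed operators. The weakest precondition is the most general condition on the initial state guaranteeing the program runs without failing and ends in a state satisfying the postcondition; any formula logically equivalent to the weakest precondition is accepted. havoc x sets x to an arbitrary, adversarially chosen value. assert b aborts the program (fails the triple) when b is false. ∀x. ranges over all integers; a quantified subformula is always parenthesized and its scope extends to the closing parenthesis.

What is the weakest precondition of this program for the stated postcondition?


Working backward. After the program, the postcondition ¬((¬(3*m < -3)) ∨ m - g + 2 < -8) must hold; in canonical form it is ¬((¬(3*m < -3)) ∨ m < g - 10).
Then branch requires ¬((¬(9*m < -30)) ∨ 3*m < g - 19); else branch requires 3*m < -3.
Before the if: (3*m = 7 → (¬((¬(9*m < -30)) ∨ 3*m < g - 19))) ∧ ((¬(3*m = 7)) → 3*m < -3)
Then branch requires ∀g_1. ((3*m = 7 → (¬((¬(9*m < -30)) ∨ 3*m < g_1 - 19))) ∧ ((¬(3*m = 7)) → 3*m < -3)); else branch requires (2*g + m ≥ 8 ∨ g ≤ 0) ∧ (∀g_1. ((3*m = 7 → (¬((¬(9*m < -30)) ∨ 3*m < g_1 - 19))) ∧ ((¬(3*m = 7)) → 3*m < -3))).
Before the if: ((2*g + m ≠ 3 ∨ 2*m < 14) → (∀g_1. ((3*m = 7 → (¬((¬(9*m < -30)) ∨ 3*m < g_1 - 19))) ∧ ((¬(3*m = 7)) → 3*m < -3)))) ∧ ((¬(2*g + m ≠ 3 ∨ 2*m < 14)) → ((2*g + m ≥ 8 ∨ g ≤ 0) ∧ (∀g_1. ((3*m = 7 → (¬((¬(9*m < -30)) ∨ 3*m < g_1 - 19))) ∧ ((¬(3*m = 7)) → 3*m < -3)))))
Before g := 2*g - 6: ((4*g + m ≠ 15 ∨ 2*m < 14) → (∀g_1. ((3*m = 7 → (¬((¬(9*m < -30)) ∨ 3*m < g_1 - 19))) ∧ ((¬(3*m = 7)) → 3*m < -3)))) ∧ ((¬(4*g + m ≠ 15 ∨ 2*m < 14)) → ((4*g + m ≥ 20 ∨ 2*g ≤ 6) ∧ (∀g_1. ((3*m = 7 → (¬((¬(9*m < -30)) ∨ 3*m < g_1 - 19))) ∧ ((¬(3*m = 7)) → 3*m < -3)))))
Answer: WP = ((4*g + m ≠ 15 ∨ 2*m < 14) → (∀g_1. ((3*m = 7 → (¬((¬(9*m < -30)) ∨ 3*m < g_1 - 19))) ∧ ((¬(3*m = 7)) → 3*m < -3)))) ∧ ((¬(4*g + m ≠ 15 ∨ 2*m < 14)) → ((4*g + m ≥ 20 ∨ 2*g ≤ 6) ∧ (∀g_1. ((3*m = 7 → (¬((¬(9*m < -30)) ∨ 3*m < g_1 - 19))) ∧ ((¬(3*m = 7)) → 3*m < -3)))))


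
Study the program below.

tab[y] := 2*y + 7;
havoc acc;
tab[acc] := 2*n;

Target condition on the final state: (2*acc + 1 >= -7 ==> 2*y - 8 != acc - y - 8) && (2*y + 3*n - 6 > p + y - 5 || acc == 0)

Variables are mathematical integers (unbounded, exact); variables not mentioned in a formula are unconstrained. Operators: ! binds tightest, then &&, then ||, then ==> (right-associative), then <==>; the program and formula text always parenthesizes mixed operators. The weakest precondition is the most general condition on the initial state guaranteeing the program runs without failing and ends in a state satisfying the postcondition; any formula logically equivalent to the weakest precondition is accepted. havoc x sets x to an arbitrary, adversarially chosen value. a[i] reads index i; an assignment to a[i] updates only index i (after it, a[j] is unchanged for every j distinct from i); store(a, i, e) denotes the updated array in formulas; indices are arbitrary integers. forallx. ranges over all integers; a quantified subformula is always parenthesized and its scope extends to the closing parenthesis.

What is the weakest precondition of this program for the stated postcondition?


Working backward. After the program, the postcondition (2*acc + 1 >= -7 ==> 2*y - 8 != acc - y - 8) && (2*y + 3*n - 6 > p + y - 5 || acc == 0) must hold; in canonical form it is (2*acc >= -8 ==> 3*y != acc) && (3*n + y > p + 1 || acc == 0).
Before tab[acc] := 2*n: (2*acc >= -8 ==> 3*y != acc) && (3*n + y > p + 1 || acc == 0)
Before havoc acc: forall acc_1. ((2*acc_1 >= -8 ==> 3*y != acc_1) && (3*n + y > p + 1 || acc_1 == 0))
Before tab[y] := 2*y + 7: forall acc_1. ((2*acc_1 >= -8 ==> 3*y != acc_1) && (3*n + y > p + 1 || acc_1 == 0))
Answer: WP = forall acc_1. ((2*acc_1 >= -8 ==> 3*y != acc_1) && (3*n + y > p + 1 || acc_1 == 0))


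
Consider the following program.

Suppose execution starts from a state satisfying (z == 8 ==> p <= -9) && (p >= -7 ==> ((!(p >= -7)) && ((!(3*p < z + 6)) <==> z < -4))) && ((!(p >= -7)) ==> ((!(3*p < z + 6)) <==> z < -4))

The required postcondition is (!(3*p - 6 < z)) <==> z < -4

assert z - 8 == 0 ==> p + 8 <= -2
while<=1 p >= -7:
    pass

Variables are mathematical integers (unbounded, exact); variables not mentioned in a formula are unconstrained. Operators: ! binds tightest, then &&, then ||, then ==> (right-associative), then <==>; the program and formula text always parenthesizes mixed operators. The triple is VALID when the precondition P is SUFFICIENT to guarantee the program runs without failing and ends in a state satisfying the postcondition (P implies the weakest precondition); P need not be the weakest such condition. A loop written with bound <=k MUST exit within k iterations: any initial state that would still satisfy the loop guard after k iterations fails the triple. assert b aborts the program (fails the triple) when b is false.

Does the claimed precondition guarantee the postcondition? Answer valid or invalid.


Working backward. After the program, the postcondition (!(3*p - 6 < z)) <==> z < -4 must hold; in canonical form it is (!(3*p < z + 6)) <==> z < -4.
Before the loop (bound <=1), unroll the exhaustion recursion (WP_0 = exit-now case; WP_j = one more guarded iteration, up to j = 1):
  WP_0: (!(p >= -7)) && ((!(3*p < z + 6)) <==> z < -4)
  WP_1: (p >= -7 ==> ((!(p >= -7)) && ((!(3*p < z + 6)) <==> z < -4))) && ((!(p >= -7)) ==> ((!(3*p < z + 6)) <==> z < -4))
So before the loop: (p >= -7 ==> ((!(p >= -7)) && ((!(3*p < z + 6)) <==> z < -4))) && ((!(p >= -7)) ==> ((!(3*p < z + 6)) <==> z < -4))
Before assert z - 8 == 0 ==> p + 8 <= -2: (z == 8 ==> p <= -10) && (p >= -7 ==> ((!(p >= -7)) && ((!(3*p < z + 6)) <==> z < -4))) && ((!(p >= -7)) ==> ((!(3*p < z + 6)) <==> z < -4))
The weakest precondition is (z == 8 ==> p <= -10) && (p >= -7 ==> ((!(p >= -7)) && ((!(3*p < z + 6)) <==> z < -4))) && ((!(p >= -7)) ==> ((!(3*p < z + 6)) <==> z < -4)).
Check whether (z == 8 ==> p <= -9) && (p >= -7 ==> ((!(p >= -7)) && ((!(3*p < z + 6)) <==> z < -4))) && ((!(p >= -7)) ==> ((!(3*p < z + 6)) <==> z < -4)) implies it.
Countermodel: at the initial state p = -9, z = 8, the precondition holds but the weakest precondition fails.
Answer: invalid


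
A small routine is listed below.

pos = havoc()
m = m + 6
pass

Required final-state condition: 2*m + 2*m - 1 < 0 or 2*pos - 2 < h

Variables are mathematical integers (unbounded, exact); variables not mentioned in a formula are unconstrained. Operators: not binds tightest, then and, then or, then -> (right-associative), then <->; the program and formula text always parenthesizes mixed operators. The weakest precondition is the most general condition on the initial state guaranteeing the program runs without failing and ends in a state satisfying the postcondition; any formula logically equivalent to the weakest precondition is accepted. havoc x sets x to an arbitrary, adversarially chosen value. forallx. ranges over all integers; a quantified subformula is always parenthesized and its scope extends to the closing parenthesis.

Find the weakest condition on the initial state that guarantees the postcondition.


Working backward. After the program, the postcondition 2*m + 2*m - 1 < 0 or 2*pos - 2 < h must hold; in canonical form it is 4*m < 1 or 2*pos < h + 2.
Before skip: 4*m < 1 or 2*pos < h + 2
Before m := m + 6: 4*m < -23 or 2*pos < h + 2
Before havoc pos: forall pos_1. (4*m < -23 or 2*pos_1 < h + 2)
Answer: WP = forall pos_1. (4*m < -23 or 2*pos_1 < h + 2)


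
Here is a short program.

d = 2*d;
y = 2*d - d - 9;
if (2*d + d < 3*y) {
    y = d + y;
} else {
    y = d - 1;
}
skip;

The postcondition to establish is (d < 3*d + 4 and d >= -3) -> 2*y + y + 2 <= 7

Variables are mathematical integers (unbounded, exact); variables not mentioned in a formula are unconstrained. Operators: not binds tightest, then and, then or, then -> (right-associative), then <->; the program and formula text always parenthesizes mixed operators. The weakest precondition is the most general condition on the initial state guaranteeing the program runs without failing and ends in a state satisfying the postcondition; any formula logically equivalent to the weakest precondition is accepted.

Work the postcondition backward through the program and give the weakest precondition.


Working backward. After the program, the postcondition (d < 3*d + 4 and d >= -3) -> 2*y + y + 2 <= 7 must hold; in canonical form it is (2*d > -4 and d >= -3) -> 3*y <= 5.
Before skip: (2*d > -4 and d >= -3) -> 3*y <= 5
Then branch requires (2*d > -4 and d >= -3) -> 3*d + 3*y <= 5; else branch requires (2*d > -4 and d >= -3) -> 3*d <= 8.
Before the if: (3*d < 3*y -> ((2*d > -4 and d >= -3) -> 3*d + 3*y <= 5)) and ((not (3*d < 3*y)) -> ((2*d > -4 and d >= -3) -> 3*d <= 8))
Before y := 2*d - d - 9: (2*d > -4 and d >= -3) -> 3*d <= 8
Before d := 2*d: (4*d > -4 and 2*d >= -3) -> 6*d <= 8
Answer: WP = (4*d > -4 and 2*d >= -3) -> 6*d <= 8


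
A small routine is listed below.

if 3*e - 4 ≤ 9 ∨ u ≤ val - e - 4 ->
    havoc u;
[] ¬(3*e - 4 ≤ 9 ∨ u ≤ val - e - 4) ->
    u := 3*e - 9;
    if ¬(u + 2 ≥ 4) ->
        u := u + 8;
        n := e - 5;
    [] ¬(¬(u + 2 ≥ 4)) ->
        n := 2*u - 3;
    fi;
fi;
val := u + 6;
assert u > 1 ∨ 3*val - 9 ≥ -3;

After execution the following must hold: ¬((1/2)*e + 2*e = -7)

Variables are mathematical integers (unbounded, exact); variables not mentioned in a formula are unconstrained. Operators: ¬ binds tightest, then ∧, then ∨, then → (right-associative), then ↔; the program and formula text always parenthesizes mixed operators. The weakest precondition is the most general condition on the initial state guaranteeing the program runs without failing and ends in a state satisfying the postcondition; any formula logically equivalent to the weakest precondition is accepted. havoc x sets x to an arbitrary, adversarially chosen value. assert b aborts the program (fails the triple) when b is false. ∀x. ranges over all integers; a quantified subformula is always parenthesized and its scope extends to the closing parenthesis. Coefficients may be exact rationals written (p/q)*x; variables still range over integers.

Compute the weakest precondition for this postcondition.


Working backward. After the program, the postcondition ¬((1/2)*e + 2*e = -7) must hold; in canonical form it is ¬((5/2)*e = -7).
Before assert u > 1 ∨ 3*val - 9 ≥ -3: (u > 1 ∨ 3*val ≥ 6) ∧ (¬((5/2)*e = -7))
Before val := u + 6: (u > 1 ∨ 3*u ≥ -12) ∧ (¬((5/2)*e = -7))
Then branch requires ∀u_1. ((u_1 > 1 ∨ 3*u_1 ≥ -12) ∧ (¬((5/2)*e = -7))); else branch requires ((¬(3*e ≥ 11)) → ((3*e > 2 ∨ 9*e ≥ -9) ∧ (¬((5/2)*e = -7)))) ∧ (3*e ≥ 11 → ((3*e > 10 ∨ 9*e ≥ 15) ∧ (¬((5/2)*e = -7)))).
Before the if: ((3*e ≤ 13 ∨ e + u ≤ val - 4) → (∀u_1. ((u_1 > 1 ∨ 3*u_1 ≥ -12) ∧ (¬((5/2)*e = -7))))) ∧ ((¬(3*e ≤ 13 ∨ e + u ≤ val - 4)) → (((¬(3*e ≥ 11)) → ((3*e > 2 ∨ 9*e ≥ -9) ∧ (¬((5/2)*e = -7)))) ∧ (3*e ≥ 11 → ((3*e > 10 ∨ 9*e ≥ 15) ∧ (¬((5/2)*e = -7))))))
Answer: WP = ((3*e ≤ 13 ∨ e + u ≤ val - 4) → (∀u_1. ((u_1 > 1 ∨ 3*u_1 ≥ -12) ∧ (¬((5/2)*e = -7))))) ∧ ((¬(3*e ≤ 13 ∨ e + u ≤ val - 4)) → (((¬(3*e ≥ 11)) → ((3*e > 2 ∨ 9*e ≥ -9) ∧ (¬((5/2)*e = -7)))) ∧ (3*e ≥ 11 → ((3*e > 10 ∨ 9*e ≥ 15) ∧ (¬((5/2)*e = -7))))))


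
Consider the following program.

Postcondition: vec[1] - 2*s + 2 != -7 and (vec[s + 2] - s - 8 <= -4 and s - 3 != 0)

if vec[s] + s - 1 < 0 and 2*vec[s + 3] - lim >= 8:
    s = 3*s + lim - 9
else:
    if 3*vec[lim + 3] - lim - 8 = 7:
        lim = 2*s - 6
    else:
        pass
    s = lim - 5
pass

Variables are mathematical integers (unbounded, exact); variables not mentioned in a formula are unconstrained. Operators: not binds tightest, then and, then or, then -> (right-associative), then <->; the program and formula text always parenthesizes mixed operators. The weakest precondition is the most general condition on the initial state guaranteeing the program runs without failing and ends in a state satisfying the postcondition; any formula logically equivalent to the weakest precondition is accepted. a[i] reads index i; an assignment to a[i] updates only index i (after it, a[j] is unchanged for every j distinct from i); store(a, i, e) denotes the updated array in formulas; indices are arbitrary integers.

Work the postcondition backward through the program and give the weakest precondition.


Working backward. After the program, the postcondition vec[1] - 2*s + 2 != -7 and (vec[s + 2] - s - 8 <= -4 and s - 3 != 0) must hold; in canonical form it is vec[1] != 2*s - 9 and vec[s + 2] <= s + 4 and s != 3.
Before skip: vec[1] != 2*s - 9 and vec[s + 2] <= s + 4 and s != 3
Then branch requires vec[1] != 2*lim + 6*s - 27 and vec[lim + 3*s - 7] <= lim + 3*s - 5 and lim + 3*s != 12; else branch requires (3*vec[lim + 3] = lim + 15 -> (vec[1] != 4*s - 31 and vec[2*s - 9] <= 2*s - 7 and 2*s != 14)) and ((not (3*vec[lim + 3] = lim + 15)) -> (vec[1] != 2*lim - 19 and vec[lim - 3] <= lim - 1 and lim != 8)).
Before the if: ((vec[s] + s < 1 and 2*vec[s + 3] >= lim + 8) -> (vec[1] != 2*lim + 6*s - 27 and vec[lim + 3*s - 7] <= lim + 3*s - 5 and lim + 3*s != 12)) and ((not (vec[s] + s < 1 and 2*vec[s + 3] >= lim + 8)) -> ((3*vec[lim + 3] = lim + 15 -> (vec[1] != 4*s - 31 and vec[2*s - 9] <= 2*s - 7 and 2*s != 14)) and ((not (3*vec[lim + 3] = lim + 15)) -> (vec[1] != 2*lim - 19 and vec[lim - 3] <= lim - 1 and lim != 8))))
Answer: WP = ((vec[s] + s < 1 and 2*vec[s + 3] >= lim + 8) -> (vec[1] != 2*lim + 6*s - 27 and vec[lim + 3*s - 7] <= lim + 3*s - 5 and lim + 3*s != 12)) and ((not (vec[s] + s < 1 and 2*vec[s + 3] >= lim + 8)) -> ((3*vec[lim + 3] = lim + 15 -> (vec[1] != 4*s - 31 and vec[2*s - 9] <= 2*s - 7 and 2*s != 14)) and ((not (3*vec[lim + 3] = lim + 15)) -> (vec[1] != 2*lim - 19 and vec[lim - 3] <= lim - 1 and lim != 8))))


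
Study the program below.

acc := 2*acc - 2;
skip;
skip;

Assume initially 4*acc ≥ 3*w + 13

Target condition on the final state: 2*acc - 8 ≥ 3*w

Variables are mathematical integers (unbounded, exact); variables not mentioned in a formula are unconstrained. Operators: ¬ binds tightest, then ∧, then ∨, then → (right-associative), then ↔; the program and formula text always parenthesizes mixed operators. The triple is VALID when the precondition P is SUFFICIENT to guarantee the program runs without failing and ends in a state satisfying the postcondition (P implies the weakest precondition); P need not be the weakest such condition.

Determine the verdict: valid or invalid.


Working backward. After the program, the postcondition 2*acc - 8 ≥ 3*w must hold; in canonical form it is 2*acc ≥ 3*w + 8.
Before skip: 2*acc ≥ 3*w + 8
Before skip: 2*acc ≥ 3*w + 8
Before acc := 2*acc - 2: 4*acc ≥ 3*w + 12
The weakest precondition is 4*acc ≥ 3*w + 12.
Check whether 4*acc ≥ 3*w + 13 implies it.
Every state satisfying the precondition satisfies the weakest precondition: the implication holds.
Answer: valid


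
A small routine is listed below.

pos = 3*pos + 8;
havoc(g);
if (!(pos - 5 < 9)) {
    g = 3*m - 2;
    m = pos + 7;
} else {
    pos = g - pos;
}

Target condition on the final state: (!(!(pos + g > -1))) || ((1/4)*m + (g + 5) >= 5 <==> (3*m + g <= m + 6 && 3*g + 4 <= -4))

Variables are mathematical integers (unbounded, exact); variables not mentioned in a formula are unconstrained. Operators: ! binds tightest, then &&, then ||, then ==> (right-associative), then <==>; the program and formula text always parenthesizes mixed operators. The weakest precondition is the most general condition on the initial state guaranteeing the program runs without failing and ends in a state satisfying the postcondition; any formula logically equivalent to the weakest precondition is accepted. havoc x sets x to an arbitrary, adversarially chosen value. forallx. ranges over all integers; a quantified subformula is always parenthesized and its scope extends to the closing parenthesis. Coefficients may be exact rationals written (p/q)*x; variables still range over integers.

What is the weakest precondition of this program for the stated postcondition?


Working backward. After the program, the postcondition (!(!(pos + g > -1))) || ((1/4)*m + (g + 5) >= 5 <==> (3*m + g <= m + 6 && 3*g + 4 <= -4)) must hold; in canonical form it is g + pos > -1 || (g + (1/4)*m >= 0 <==> (g + 2*m <= 6 && 3*g <= -8)).
Then branch requires 3*m + pos > 1 || (3*m + (1/4)*pos >= 1/4 <==> (3*m + 2*pos <= -6 && 9*m <= -2)); else branch requires 2*g > pos - 1 || (g + (1/4)*m >= 0 <==> (g + 2*m <= 6 && 3*g <= -8)).
Before the if: ((!(pos < 14)) ==> (3*m + pos > 1 || (3*m + (1/4)*pos >= 1/4 <==> (3*m + 2*pos <= -6 && 9*m <= -2)))) && (pos < 14 ==> (2*g > pos - 1 || (g + (1/4)*m >= 0 <==> (g + 2*m <= 6 && 3*g <= -8))))
Before havoc g: forall g_1. (((!(pos < 14)) ==> (3*m + pos > 1 || (3*m + (1/4)*pos >= 1/4 <==> (3*m + 2*pos <= -6 && 9*m <= -2)))) && (pos < 14 ==> (2*g_1 > pos - 1 || (g_1 + (1/4)*m >= 0 <==> (g_1 + 2*m <= 6 && 3*g_1 <= -8)))))
Before pos := 3*pos + 8: forall g_1. (((!(3*pos < 6)) ==> (3*m + 3*pos > -7 || (3*m + (3/4)*pos >= -7/4 <==> (3*m + 6*pos <= -22 && 9*m <= -2)))) && (3*pos < 6 ==> (2*g_1 > 3*pos + 7 || (g_1 + (1/4)*m >= 0 <==> (g_1 + 2*m <= 6 && 3*g_1 <= -8)))))
Answer: WP = forall g_1. (((!(3*pos < 6)) ==> (3*m + 3*pos > -7 || (3*m + (3/4)*pos >= -7/4 <==> (3*m + 6*pos <= -22 && 9*m <= -2)))) && (3*pos < 6 ==> (2*g_1 > 3*pos + 7 || (g_1 + (1/4)*m >= 0 <==> (g_1 + 2*m <= 6 && 3*g_1 <= -8)))))


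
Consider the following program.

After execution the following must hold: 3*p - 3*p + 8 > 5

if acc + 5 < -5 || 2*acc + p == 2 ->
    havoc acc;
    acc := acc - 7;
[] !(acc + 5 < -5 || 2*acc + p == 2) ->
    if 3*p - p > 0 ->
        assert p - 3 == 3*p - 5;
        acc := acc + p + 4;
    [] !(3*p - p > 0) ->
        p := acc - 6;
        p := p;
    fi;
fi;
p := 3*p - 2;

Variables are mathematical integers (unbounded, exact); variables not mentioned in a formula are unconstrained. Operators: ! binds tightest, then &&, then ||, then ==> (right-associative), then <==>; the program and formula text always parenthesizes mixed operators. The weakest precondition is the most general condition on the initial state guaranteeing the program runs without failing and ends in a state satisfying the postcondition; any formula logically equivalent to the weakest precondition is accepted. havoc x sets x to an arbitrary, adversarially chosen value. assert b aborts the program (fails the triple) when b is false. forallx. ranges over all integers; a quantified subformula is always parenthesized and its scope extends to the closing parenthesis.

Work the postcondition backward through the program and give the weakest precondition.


Working backward. After the program, the postcondition 3*p - 3*p + 8 > 5 must hold; in canonical form it is true.
Before p := 3*p - 2: true
Then branch requires true; else branch requires 2*p > 0 ==> 2*p == 2.
Before the if: (!(acc < -10 || 2*acc + p == 2)) ==> (2*p > 0 ==> 2*p == 2)
Answer: WP = (!(acc < -10 || 2*acc + p == 2)) ==> (2*p > 0 ==> 2*p == 2)


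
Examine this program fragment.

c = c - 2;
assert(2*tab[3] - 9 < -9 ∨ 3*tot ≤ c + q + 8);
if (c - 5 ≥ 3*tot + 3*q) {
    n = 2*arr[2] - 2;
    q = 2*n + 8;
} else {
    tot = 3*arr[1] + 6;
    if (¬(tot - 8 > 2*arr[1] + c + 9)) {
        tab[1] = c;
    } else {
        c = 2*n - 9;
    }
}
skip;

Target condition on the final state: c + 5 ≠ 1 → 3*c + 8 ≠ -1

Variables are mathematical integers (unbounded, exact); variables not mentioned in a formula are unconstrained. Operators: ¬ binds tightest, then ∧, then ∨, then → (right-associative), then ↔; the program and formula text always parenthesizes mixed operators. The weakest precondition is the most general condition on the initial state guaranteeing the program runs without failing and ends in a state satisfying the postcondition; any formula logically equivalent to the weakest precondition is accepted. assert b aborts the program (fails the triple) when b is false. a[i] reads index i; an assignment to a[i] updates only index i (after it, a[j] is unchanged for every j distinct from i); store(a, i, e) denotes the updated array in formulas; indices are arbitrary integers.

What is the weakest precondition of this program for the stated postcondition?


Working backward. After the program, the postcondition c + 5 ≠ 1 → 3*c + 8 ≠ -1 must hold; in canonical form it is c ≠ -4 → 3*c ≠ -9.
Before skip: c ≠ -4 → 3*c ≠ -9
Then branch requires c ≠ -4 → 3*c ≠ -9; else branch requires ((¬(arr[1] > c + 11)) → (c ≠ -4 → 3*c ≠ -9)) ∧ (arr[1] > c + 11 → (2*n ≠ 5 → 6*n ≠ 18)).
Before the if: (c ≥ 3*q + 3*tot + 5 → (c ≠ -4 → 3*c ≠ -9)) ∧ ((¬(c ≥ 3*q + 3*tot + 5)) → (((¬(arr[1] > c + 11)) → (c ≠ -4 → 3*c ≠ -9)) ∧ (arr[1] > c + 11 → (2*n ≠ 5 → 6*n ≠ 18))))
Before assert 2*tab[3] - 9 < -9 ∨ 3*tot ≤ c + q + 8: (2*tab[3] < 0 ∨ 3*tot ≤ c + q + 8) ∧ (c ≥ 3*q + 3*tot + 5 → (c ≠ -4 → 3*c ≠ -9)) ∧ ((¬(c ≥ 3*q + 3*tot + 5)) → (((¬(arr[1] > c + 11)) → (c ≠ -4 → 3*c ≠ -9)) ∧ (arr[1] > c + 11 → (2*n ≠ 5 → 6*n ≠ 18))))
Before c := c - 2: (2*tab[3] < 0 ∨ 3*tot ≤ c + q + 6) ∧ (c ≥ 3*q + 3*tot + 7 → (c ≠ -2 → 3*c ≠ -3)) ∧ ((¬(c ≥ 3*q + 3*tot + 7)) → (((¬(arr[1] > c + 9)) → (c ≠ -2 → 3*c ≠ -3)) ∧ (arr[1] > c + 9 → (2*n ≠ 5 → 6*n ≠ 18))))
Answer: WP = (2*tab[3] < 0 ∨ 3*tot ≤ c + q + 6) ∧ (c ≥ 3*q + 3*tot + 7 → (c ≠ -2 → 3*c ≠ -3)) ∧ ((¬(c ≥ 3*q + 3*tot + 7)) → (((¬(arr[1] > c + 9)) → (c ≠ -2 → 3*c ≠ -3)) ∧ (arr[1] > c + 9 → (2*n ≠ 5 → 6*n ≠ 18))))


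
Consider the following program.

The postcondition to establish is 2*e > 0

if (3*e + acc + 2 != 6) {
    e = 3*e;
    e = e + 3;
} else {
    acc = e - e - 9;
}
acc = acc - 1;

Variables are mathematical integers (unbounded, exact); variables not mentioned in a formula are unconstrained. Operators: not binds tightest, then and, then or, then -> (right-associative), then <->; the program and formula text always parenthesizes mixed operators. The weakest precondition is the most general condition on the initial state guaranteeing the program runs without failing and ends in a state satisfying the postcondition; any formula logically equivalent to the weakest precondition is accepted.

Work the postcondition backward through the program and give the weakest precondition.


Working backward. After the program, 2*e > 0 must hold.
Before acc := acc - 1: 2*e > 0
Then branch requires 6*e > -6; else branch requires 2*e > 0.
Before the if: (acc + 3*e != 4 -> 6*e > -6) and ((not (acc + 3*e != 4)) -> 2*e > 0)
Answer: WP = (acc + 3*e != 4 -> 6*e > -6) and ((not (acc + 3*e != 4)) -> 2*e > 0)


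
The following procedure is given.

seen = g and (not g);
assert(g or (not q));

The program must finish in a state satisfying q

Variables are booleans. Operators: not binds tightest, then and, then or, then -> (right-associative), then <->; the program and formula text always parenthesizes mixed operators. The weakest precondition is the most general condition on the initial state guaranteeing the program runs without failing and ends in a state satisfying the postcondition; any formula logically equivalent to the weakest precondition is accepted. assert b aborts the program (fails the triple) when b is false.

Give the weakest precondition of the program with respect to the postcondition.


Working backward. After the program, q must hold.
Before assert g or (not q): (g or (not q)) and q
Before seen := g and (not g): (g or (not q)) and q
Answer: WP = (g or (not q)) and q


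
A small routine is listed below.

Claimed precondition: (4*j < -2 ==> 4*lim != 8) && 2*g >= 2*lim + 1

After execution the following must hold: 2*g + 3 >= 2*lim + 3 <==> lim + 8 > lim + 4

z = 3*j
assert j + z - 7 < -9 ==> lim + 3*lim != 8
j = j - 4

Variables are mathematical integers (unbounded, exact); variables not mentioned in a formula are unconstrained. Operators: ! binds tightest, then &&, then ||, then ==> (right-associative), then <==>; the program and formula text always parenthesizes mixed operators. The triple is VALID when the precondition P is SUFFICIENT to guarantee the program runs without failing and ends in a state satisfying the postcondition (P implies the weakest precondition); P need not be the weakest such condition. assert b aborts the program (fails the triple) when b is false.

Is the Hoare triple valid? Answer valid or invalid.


Working backward. After the program, the postcondition 2*g + 3 >= 2*lim + 3 <==> lim + 8 > lim + 4 must hold; in canonical form it is 2*g >= 2*lim.
Before j := j - 4: 2*g >= 2*lim
Before assert j + z - 7 < -9 ==> lim + 3*lim != 8: (j + z < -2 ==> 4*lim != 8) && 2*g >= 2*lim
Before z := 3*j: (4*j < -2 ==> 4*lim != 8) && 2*g >= 2*lim
The weakest precondition is (4*j < -2 ==> 4*lim != 8) && 2*g >= 2*lim.
Check whether (4*j < -2 ==> 4*lim != 8) && 2*g >= 2*lim + 1 implies it.
Every state satisfying the precondition satisfies the weakest precondition: the implication holds.
Answer: valid


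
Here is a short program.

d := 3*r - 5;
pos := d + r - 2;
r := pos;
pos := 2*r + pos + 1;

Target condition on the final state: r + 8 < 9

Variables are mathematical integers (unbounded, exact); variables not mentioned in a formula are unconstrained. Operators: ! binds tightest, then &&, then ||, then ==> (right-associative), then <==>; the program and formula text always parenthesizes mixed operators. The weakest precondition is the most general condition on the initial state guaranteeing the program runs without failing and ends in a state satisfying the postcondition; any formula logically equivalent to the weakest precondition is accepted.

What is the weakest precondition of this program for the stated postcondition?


Working backward. After the program, the postcondition r + 8 < 9 must hold; in canonical form it is r < 1.
Before pos := 2*r + pos + 1: r < 1
Before r := pos: pos < 1
Before pos := d + r - 2: d + r < 3
Before d := 3*r - 5: 4*r < 8
Answer: WP = 4*r < 8


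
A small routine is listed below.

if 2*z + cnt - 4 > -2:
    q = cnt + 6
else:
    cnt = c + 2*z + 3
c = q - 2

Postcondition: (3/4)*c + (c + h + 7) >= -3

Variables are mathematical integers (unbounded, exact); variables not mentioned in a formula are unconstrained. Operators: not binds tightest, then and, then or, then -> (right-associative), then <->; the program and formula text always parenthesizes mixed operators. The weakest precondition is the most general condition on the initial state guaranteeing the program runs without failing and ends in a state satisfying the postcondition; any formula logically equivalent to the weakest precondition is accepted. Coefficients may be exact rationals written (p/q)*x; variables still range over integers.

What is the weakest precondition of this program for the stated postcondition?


Working backward. After the program, the postcondition (3/4)*c + (c + h + 7) >= -3 must hold; in canonical form it is (7/4)*c + h >= -10.
Before c := q - 2: h + (7/4)*q >= -13/2
Then branch requires (7/4)*cnt + h >= -17; else branch requires h + (7/4)*q >= -13/2.
Before the if: (cnt + 2*z > 2 -> (7/4)*cnt + h >= -17) and ((not (cnt + 2*z > 2)) -> h + (7/4)*q >= -13/2)
Answer: WP = (cnt + 2*z > 2 -> (7/4)*cnt + h >= -17) and ((not (cnt + 2*z > 2)) -> h + (7/4)*q >= -13/2)


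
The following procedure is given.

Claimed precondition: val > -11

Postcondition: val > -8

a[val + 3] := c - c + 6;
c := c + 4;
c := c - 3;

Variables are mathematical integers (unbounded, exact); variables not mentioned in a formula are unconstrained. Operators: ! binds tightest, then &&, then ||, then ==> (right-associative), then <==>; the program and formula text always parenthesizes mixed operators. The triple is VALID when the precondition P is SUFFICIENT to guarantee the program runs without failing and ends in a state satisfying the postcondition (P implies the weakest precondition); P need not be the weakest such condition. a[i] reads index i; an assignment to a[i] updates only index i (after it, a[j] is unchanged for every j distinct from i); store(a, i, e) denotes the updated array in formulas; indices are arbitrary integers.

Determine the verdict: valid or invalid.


Working backward. After the program, val > -8 must hold.
Before c := c - 3: val > -8
Before c := c + 4: val > -8
Before a[val + 3] := c - c + 6: val > -8
The weakest precondition is val > -8.
Check whether val > -11 implies it.
Countermodel: at the initial state val = -10, the precondition holds but the weakest precondition fails.
Answer: invalid


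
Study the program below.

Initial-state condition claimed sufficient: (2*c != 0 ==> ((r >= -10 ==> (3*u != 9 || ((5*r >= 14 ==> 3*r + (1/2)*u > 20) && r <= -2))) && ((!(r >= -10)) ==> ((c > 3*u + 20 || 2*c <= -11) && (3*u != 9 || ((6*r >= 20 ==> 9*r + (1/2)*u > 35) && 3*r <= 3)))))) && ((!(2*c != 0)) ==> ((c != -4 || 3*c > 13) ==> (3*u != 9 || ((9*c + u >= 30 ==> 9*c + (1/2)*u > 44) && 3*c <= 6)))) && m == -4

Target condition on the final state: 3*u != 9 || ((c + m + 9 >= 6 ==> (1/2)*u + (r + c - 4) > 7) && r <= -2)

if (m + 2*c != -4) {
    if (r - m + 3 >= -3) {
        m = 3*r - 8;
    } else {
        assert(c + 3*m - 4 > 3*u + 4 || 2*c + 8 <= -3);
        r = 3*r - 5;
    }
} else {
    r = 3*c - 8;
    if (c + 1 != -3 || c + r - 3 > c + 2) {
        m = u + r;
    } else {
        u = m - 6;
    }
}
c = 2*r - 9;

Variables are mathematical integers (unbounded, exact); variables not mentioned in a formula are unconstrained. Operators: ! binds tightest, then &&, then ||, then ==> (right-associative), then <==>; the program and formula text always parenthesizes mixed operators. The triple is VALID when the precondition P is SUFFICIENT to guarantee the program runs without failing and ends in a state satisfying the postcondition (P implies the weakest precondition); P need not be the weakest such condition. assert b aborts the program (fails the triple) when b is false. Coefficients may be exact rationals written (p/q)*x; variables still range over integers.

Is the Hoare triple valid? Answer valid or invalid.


Working backward. After the program, the postcondition 3*u != 9 || ((c + m + 9 >= 6 ==> (1/2)*u + (r + c - 4) > 7) && r <= -2) must hold; in canonical form it is 3*u != 9 || ((c + m >= -3 ==> c + r + (1/2)*u > 11) && r <= -2).
Before c := 2*r - 9: 3*u != 9 || ((m + 2*r >= 6 ==> 3*r + (1/2)*u > 20) && r <= -2)
Then branch requires (r >= m - 6 ==> (3*u != 9 || ((5*r >= 14 ==> 3*r + (1/2)*u > 20) && r <= -2))) && ((!(r >= m - 6)) ==> ((c + 3*m > 3*u + 8 || 2*c <= -11) && (3*u != 9 || ((m + 6*r >= 16 ==> 9*r + (1/2)*u > 35) && 3*r <= 3)))); else branch requires ((c != -4 || 3*c > 13) ==> (3*u != 9 || ((9*c + u >= 30 ==> 9*c + (1/2)*u > 44) && 3*c <= 6))) && ((!(c != -4 || 3*c > 13)) ==> (3*m != 27 || ((6*c + m >= 22 ==> 9*c + (1/2)*m > 47) && 3*c <= 6))).
Before the if: (2*c + m != -4 ==> ((r >= m - 6 ==> (3*u != 9 || ((5*r >= 14 ==> 3*r + (1/2)*u > 20) && r <= -2))) && ((!(r >= m - 6)) ==> ((c + 3*m > 3*u + 8 || 2*c <= -11) && (3*u != 9 || ((m + 6*r >= 16 ==> 9*r + (1/2)*u > 35) && 3*r <= 3)))))) && ((!(2*c + m != -4)) ==> (((c != -4 || 3*c > 13) ==> (3*u != 9 || ((9*c + u >= 30 ==> 9*c + (1/2)*u > 44) && 3*c <= 6))) && ((!(c != -4 || 3*c > 13)) ==> (3*m != 27 || ((6*c + m >= 22 ==> 9*c + (1/2)*m > 47) && 3*c <= 6)))))
The weakest precondition is (2*c + m != -4 ==> ((r >= m - 6 ==> (3*u != 9 || ((5*r >= 14 ==> 3*r + (1/2)*u > 20) && r <= -2))) && ((!(r >= m - 6)) ==> ((c + 3*m > 3*u + 8 || 2*c <= -11) && (3*u != 9 || ((m + 6*r >= 16 ==> 9*r + (1/2)*u > 35) && 3*r <= 3)))))) && ((!(2*c + m != -4)) ==> (((c != -4 || 3*c > 13) ==> (3*u != 9 || ((9*c + u >= 30 ==> 9*c + (1/2)*u > 44) && 3*c <= 6))) && ((!(c != -4 || 3*c > 13)) ==> (3*m != 27 || ((6*c + m >= 22 ==> 9*c + (1/2)*m > 47) && 3*c <= 6))))).
Check whether (2*c != 0 ==> ((r >= -10 ==> (3*u != 9 || ((5*r >= 14 ==> 3*r + (1/2)*u > 20) && r <= -2))) && ((!(r >= -10)) ==> ((c > 3*u + 20 || 2*c <= -11) && (3*u != 9 || ((6*r >= 20 ==> 9*r + (1/2)*u > 35) && 3*r <= 3)))))) && ((!(2*c != 0)) ==> ((c != -4 || 3*c > 13) ==> (3*u != 9 || ((9*c + u >= 30 ==> 9*c + (1/2)*u > 44) && 3*c <= 6)))) && m == -4 implies it.
Every state satisfying the precondition satisfies the weakest precondition: the implication holds.
Answer: valid


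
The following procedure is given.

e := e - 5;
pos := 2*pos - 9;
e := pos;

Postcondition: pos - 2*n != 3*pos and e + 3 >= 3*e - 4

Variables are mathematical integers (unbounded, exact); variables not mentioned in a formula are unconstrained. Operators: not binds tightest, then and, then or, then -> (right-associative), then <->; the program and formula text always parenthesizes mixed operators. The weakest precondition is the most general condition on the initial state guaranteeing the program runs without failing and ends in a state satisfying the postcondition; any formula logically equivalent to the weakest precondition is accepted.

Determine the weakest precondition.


Working backward. After the program, the postcondition pos - 2*n != 3*pos and e + 3 >= 3*e - 4 must hold; in canonical form it is 2*n + 2*pos != 0 and 2*e <= 7.
Before e := pos: 2*n + 2*pos != 0 and 2*pos <= 7
Before pos := 2*pos - 9: 2*n + 4*pos != 18 and 4*pos <= 25
Before e := e - 5: 2*n + 4*pos != 18 and 4*pos <= 25
Answer: WP = 2*n + 4*pos != 18 and 4*pos <= 25


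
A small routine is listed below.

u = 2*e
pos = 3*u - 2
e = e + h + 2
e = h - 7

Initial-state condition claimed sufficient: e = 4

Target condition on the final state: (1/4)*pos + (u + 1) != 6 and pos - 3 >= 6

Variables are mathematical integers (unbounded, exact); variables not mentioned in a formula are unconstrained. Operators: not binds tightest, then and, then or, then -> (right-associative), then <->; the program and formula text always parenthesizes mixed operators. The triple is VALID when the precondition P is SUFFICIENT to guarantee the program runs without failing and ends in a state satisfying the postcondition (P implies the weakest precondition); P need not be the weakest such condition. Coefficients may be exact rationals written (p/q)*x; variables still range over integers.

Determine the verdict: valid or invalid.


Working backward. After the program, the postcondition (1/4)*pos + (u + 1) != 6 and pos - 3 >= 6 must hold; in canonical form it is (1/4)*pos + u != 5 and pos >= 9.
Before e := h - 7: (1/4)*pos + u != 5 and pos >= 9
Before e := e + h + 2: (1/4)*pos + u != 5 and pos >= 9
Before pos := 3*u - 2: (7/4)*u != 11/2 and 3*u >= 11
Before u := 2*e: (7/2)*e != 11/2 and 6*e >= 11
The weakest precondition is (7/2)*e != 11/2 and 6*e >= 11.
Check whether e = 4 implies it.
Every state satisfying the precondition satisfies the weakest precondition: the implication holds.
Answer: valid


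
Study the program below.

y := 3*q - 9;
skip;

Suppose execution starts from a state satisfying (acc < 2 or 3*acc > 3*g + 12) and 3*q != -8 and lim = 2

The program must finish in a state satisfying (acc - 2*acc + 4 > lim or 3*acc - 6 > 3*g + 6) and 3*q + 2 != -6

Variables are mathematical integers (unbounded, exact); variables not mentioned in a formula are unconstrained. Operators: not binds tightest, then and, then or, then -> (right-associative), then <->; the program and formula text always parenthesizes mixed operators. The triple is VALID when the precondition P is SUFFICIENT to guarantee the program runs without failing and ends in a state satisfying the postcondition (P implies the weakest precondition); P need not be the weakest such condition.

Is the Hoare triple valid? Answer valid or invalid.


Working backward. After the program, the postcondition (acc - 2*acc + 4 > lim or 3*acc - 6 > 3*g + 6) and 3*q + 2 != -6 must hold; in canonical form it is (acc + lim < 4 or 3*acc > 3*g + 12) and 3*q != -8.
Before skip: (acc + lim < 4 or 3*acc > 3*g + 12) and 3*q != -8
Before y := 3*q - 9: (acc + lim < 4 or 3*acc > 3*g + 12) and 3*q != -8
The weakest precondition is (acc + lim < 4 or 3*acc > 3*g + 12) and 3*q != -8.
Check whether (acc < 2 or 3*acc > 3*g + 12) and 3*q != -8 and lim = 2 implies it.
Every state satisfying the precondition satisfies the weakest precondition: the implication holds.
Answer: valid
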